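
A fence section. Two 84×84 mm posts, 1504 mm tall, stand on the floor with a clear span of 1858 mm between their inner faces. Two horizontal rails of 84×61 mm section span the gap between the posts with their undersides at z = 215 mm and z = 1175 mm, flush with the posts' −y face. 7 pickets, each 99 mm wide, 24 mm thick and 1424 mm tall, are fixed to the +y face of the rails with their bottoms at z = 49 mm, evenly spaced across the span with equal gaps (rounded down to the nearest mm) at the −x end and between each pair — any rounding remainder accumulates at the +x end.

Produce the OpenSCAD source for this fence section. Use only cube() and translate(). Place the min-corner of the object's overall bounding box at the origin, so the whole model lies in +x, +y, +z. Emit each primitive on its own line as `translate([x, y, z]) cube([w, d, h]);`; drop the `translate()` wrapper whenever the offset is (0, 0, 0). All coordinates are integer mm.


cube([84, 84, 1504]);
translate([1942, 0, 0]) cube([84, 84, 1504]);
translate([84, 0, 215]) cube([1858, 84, 61]);
translate([84, 0, 1175]) cube([1858, 84, 61]);
translate([229, 84, 49]) cube([99, 24, 1424]);
translate([473, 84, 49]) cube([99, 24, 1424]);
translate([717, 84, 49]) cube([99, 24, 1424]);
translate([961, 84, 49]) cube([99, 24, 1424]);
translate([1205, 84, 49]) cube([99, 24, 1424]);
translate([1449, 84, 49]) cube([99, 24, 1424]);
translate([1693, 84, 49]) cube([99, 24, 1424]);


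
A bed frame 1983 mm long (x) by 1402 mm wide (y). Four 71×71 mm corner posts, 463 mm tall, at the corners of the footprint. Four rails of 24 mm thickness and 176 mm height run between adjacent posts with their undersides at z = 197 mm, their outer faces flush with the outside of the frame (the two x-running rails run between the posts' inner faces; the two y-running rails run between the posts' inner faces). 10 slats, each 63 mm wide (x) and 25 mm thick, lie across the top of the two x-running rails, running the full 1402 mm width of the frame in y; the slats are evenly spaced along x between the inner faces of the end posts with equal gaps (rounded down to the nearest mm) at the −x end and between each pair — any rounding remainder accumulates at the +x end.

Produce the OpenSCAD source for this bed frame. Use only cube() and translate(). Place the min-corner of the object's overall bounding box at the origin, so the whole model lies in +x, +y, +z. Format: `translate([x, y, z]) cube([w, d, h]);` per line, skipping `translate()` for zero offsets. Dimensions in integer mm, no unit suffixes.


// slat z = rail_z + rail_h = 197 + 176 = 373
// slat gap = ⌊(1841 − 10·63) / 11⌋ = 110
cube([71, 71, 463]);
translate([0, 1331, 0]) cube([71, 71, 463]);
translate([1912, 0, 0]) cube([71, 71, 463]);
translate([1912, 1331, 0]) cube([71, 71, 463]);
translate([71, 0, 197]) cube([1841, 24, 176]);
translate([71, 1378, 197]) cube([1841, 24, 176]);
translate([0, 71, 197]) cube([24, 1260, 176]);
translate([1959, 71, 197]) cube([24, 1260, 176]);
translate([181, 0, 373]) cube([63, 1402, 25]);
translate([354, 0, 373]) cube([63, 1402, 25]);
translate([527, 0, 373]) cube([63, 1402, 25]);
translate([700, 0, 373]) cube([63, 1402, 25]);
translate([873, 0, 373]) cube([63, 1402, 25]);
translate([1046, 0, 373]) cube([63, 1402, 25]);
translate([1219, 0, 373]) cube([63, 1402, 25]);
translate([1392, 0, 373]) cube([63, 1402, 25]);
translate([1565, 0, 373]) cube([63, 1402, 25]);
translate([1738, 0, 373]) cube([63, 1402, 25]);


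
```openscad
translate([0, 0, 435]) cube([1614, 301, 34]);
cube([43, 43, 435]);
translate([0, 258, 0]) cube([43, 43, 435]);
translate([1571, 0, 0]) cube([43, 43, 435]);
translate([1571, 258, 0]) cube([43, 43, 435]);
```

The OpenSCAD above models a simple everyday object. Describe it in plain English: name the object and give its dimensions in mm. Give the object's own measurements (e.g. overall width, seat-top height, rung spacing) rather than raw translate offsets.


A bench: a 1614×301 mm seat slab, 34 mm thick, top at z = 469 mm, on four 43×43 mm square legs flush with the seat corners and standing on z = 0.


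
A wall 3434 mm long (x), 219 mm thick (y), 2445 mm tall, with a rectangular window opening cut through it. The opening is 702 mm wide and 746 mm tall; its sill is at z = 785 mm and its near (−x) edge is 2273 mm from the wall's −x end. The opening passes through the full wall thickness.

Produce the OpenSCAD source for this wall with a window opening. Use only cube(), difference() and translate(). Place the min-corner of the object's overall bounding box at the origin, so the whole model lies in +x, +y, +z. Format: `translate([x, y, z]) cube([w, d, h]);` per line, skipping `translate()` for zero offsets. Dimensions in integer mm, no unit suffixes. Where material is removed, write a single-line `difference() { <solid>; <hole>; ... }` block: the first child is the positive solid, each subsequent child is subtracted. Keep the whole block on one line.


difference() { cube([3434, 219, 2445]); translate([2273, 0, 785]) cube([702, 219, 746]); }


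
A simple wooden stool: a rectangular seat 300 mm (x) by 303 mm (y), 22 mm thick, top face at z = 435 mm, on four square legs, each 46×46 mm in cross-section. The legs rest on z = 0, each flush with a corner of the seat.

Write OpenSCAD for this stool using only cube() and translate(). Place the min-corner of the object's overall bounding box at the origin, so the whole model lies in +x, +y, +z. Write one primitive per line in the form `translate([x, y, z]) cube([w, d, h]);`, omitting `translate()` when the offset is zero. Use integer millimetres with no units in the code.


translate([0, 0, 413]) cube([300, 303, 22]);
cube([46, 46, 413]);
translate([254, 0, 0]) cube([46, 46, 413]);
translate([0, 257, 0]) cube([46, 46, 413]);
translate([254, 257, 0]) cube([46, 46, 413]);


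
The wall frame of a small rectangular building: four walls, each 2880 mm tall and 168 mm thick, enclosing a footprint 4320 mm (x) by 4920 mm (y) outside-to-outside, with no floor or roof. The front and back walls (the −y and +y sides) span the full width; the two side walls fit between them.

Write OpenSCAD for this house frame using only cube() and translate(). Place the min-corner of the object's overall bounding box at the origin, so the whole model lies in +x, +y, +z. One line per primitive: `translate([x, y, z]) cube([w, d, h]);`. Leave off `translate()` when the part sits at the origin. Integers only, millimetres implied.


cube([4320, 168, 2880]);
translate([0, 4752, 0]) cube([4320, 168, 2880]);
translate([0, 168, 0]) cube([168, 4584, 2880]);
translate([4152, 168, 0]) cube([168, 4584, 2880]);


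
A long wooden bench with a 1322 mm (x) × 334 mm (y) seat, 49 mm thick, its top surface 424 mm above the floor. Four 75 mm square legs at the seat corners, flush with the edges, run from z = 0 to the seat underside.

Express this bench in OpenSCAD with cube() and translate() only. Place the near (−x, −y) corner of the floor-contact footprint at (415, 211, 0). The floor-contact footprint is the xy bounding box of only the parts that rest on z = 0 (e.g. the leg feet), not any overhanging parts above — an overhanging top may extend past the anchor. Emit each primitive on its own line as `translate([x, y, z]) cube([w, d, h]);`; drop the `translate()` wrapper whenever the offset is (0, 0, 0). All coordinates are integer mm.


translate([415, 211, 375]) cube([1322, 334, 49]);
translate([415, 211, 0]) cube([75, 75, 375]);
translate([415, 470, 0]) cube([75, 75, 375]);
translate([1662, 211, 0]) cube([75, 75, 375]);
translate([1662, 470, 0]) cube([75, 75, 375]);


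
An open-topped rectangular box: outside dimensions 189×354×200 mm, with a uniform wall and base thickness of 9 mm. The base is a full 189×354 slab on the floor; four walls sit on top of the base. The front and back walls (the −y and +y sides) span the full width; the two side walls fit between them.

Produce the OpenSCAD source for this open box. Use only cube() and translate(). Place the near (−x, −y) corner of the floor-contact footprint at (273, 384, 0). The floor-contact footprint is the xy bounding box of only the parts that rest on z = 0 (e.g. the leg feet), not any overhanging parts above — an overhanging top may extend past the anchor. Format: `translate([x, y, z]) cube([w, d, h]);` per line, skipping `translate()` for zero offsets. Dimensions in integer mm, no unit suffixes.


translate([273, 384, 0]) cube([189, 354, 9]);
translate([273, 384, 9]) cube([189, 9, 191]);
translate([273, 729, 9]) cube([189, 9, 191]);
translate([273, 393, 9]) cube([9, 336, 191]);
translate([453, 393, 9]) cube([9, 336, 191]);


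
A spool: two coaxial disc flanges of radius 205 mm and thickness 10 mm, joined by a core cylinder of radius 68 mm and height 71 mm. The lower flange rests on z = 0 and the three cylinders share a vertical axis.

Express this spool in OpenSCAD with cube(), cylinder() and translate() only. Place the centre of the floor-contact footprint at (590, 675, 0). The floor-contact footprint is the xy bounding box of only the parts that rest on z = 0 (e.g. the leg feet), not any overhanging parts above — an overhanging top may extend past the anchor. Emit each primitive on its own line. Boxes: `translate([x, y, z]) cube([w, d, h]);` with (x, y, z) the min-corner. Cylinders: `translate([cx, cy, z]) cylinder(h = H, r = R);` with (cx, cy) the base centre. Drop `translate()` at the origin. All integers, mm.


translate([590, 675, 0]) cylinder(h = 10, r = 205);
translate([590, 675, 10]) cylinder(h = 71, r = 68);
translate([590, 675, 81]) cylinder(h = 10, r = 205);


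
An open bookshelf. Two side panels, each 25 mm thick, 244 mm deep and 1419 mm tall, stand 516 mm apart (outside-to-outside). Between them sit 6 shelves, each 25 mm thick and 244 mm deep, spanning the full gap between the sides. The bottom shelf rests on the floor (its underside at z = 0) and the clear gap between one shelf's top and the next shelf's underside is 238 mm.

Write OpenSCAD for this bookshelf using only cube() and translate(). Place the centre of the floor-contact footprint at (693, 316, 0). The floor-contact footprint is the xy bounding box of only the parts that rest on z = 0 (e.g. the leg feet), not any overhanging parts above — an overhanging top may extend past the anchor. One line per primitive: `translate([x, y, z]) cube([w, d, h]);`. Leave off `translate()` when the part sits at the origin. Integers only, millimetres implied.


translate([435, 194, 0]) cube([25, 244, 1419]);
translate([926, 194, 0]) cube([25, 244, 1419]);
translate([460, 194, 0]) cube([466, 244, 25]);
translate([460, 194, 263]) cube([466, 244, 25]);
translate([460, 194, 526]) cube([466, 244, 25]);
translate([460, 194, 789]) cube([466, 244, 25]);
translate([460, 194, 1052]) cube([466, 244, 25]);
translate([460, 194, 1315]) cube([466, 244, 25]);


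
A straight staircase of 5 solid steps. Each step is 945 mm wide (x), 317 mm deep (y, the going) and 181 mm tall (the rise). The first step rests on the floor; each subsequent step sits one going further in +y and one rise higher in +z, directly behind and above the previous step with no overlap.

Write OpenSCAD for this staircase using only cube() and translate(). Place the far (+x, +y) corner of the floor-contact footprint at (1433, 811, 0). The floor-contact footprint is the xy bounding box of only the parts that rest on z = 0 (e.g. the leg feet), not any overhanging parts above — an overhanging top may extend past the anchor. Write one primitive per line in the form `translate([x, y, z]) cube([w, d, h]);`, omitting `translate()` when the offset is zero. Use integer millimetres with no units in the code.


translate([488, 494, 0]) cube([945, 317, 181]);
translate([488, 811, 181]) cube([945, 317, 181]);
translate([488, 1128, 362]) cube([945, 317, 181]);
translate([488, 1445, 543]) cube([945, 317, 181]);
translate([488, 1762, 724]) cube([945, 317, 181]);


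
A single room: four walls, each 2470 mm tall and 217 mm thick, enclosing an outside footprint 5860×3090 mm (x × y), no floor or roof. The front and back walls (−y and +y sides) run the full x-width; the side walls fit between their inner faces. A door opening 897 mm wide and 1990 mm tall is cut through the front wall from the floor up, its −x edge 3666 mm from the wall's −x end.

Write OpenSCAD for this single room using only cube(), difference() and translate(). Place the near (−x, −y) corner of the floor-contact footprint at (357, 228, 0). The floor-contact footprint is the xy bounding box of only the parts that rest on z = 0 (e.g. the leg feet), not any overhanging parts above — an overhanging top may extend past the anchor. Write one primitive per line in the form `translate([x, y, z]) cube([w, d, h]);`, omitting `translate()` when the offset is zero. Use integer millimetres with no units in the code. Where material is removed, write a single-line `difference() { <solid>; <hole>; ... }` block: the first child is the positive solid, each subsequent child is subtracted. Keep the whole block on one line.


difference() { translate([357, 228, 0]) cube([5860, 217, 2470]); translate([4023, 228, 0]) cube([897, 217, 1990]); }
translate([357, 3101, 0]) cube([5860, 217, 2470]);
translate([357, 445, 0]) cube([217, 2656, 2470]);
translate([6000, 445, 0]) cube([217, 2656, 2470]);


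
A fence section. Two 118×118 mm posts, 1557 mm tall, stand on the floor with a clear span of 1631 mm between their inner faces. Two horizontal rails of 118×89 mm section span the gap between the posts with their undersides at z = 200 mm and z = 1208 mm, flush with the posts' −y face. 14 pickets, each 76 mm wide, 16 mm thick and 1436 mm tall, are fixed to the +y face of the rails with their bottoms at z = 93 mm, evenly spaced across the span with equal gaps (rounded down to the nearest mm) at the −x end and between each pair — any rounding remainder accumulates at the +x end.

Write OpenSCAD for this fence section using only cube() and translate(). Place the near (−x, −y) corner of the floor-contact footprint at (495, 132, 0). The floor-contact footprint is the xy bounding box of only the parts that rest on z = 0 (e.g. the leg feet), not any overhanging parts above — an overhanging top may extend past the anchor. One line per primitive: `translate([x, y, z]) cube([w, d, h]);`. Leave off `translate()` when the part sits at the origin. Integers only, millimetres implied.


translate([495, 132, 0]) cube([118, 118, 1557]);
translate([2244, 132, 0]) cube([118, 118, 1557]);
translate([613, 132, 200]) cube([1631, 118, 89]);
translate([613, 132, 1208]) cube([1631, 118, 89]);
translate([650, 250, 93]) cube([76, 16, 1436]);
translate([763, 250, 93]) cube([76, 16, 1436]);
translate([876, 250, 93]) cube([76, 16, 1436]);
translate([989, 250, 93]) cube([76, 16, 1436]);
translate([1102, 250, 93]) cube([76, 16, 1436]);
translate([1215, 250, 93]) cube([76, 16, 1436]);
translate([1328, 250, 93]) cube([76, 16, 1436]);
translate([1441, 250, 93]) cube([76, 16, 1436]);
translate([1554, 250, 93]) cube([76, 16, 1436]);
translate([1667, 250, 93]) cube([76, 16, 1436]);
translate([1780, 250, 93]) cube([76, 16, 1436]);
translate([1893, 250, 93]) cube([76, 16, 1436]);
translate([2006, 250, 93]) cube([76, 16, 1436]);
translate([2119, 250, 93]) cube([76, 16, 1436]);


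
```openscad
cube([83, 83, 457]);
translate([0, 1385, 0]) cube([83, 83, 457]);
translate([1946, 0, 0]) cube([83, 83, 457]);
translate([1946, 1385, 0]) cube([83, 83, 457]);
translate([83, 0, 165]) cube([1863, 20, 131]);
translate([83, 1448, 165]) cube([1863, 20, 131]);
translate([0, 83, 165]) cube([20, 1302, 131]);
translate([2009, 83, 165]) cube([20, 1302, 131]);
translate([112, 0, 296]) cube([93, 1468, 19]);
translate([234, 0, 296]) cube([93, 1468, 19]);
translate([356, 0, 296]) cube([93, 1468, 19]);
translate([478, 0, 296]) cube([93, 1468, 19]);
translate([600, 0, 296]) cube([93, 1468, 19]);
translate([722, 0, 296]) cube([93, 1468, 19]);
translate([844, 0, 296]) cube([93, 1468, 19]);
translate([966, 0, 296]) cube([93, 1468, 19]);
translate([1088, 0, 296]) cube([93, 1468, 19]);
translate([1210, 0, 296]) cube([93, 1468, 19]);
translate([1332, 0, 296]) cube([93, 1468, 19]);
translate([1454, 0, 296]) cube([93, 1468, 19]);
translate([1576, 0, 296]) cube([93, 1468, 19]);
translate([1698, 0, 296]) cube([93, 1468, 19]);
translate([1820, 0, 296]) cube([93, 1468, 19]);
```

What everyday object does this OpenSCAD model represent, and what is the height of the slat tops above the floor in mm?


A bed frame. The slat-top height is 315 mm.

Four posts, four rails, and a row of slats — a bed frame. Slats sit on the rails at z = 165 + 131 = 296; with slat thickness 19, the top is 315 mm.


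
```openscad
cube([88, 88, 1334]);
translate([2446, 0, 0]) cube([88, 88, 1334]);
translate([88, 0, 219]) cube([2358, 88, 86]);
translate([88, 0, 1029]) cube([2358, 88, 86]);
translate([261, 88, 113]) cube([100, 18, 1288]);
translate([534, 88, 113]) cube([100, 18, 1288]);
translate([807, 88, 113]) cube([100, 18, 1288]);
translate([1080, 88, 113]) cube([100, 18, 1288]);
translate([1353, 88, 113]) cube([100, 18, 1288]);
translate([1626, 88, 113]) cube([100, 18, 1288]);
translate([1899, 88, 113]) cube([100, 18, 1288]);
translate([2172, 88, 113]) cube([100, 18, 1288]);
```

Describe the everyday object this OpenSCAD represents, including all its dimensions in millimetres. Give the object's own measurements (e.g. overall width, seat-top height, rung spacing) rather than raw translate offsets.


A fence section. Two 88×88 mm posts, 1334 mm tall, stand on the floor with a clear span of 2358 mm between their inner faces. Two horizontal rails of 88×86 mm section span the gap between the posts with their undersides at z = 219 mm and z = 1029 mm, flush with the posts' −y face. 8 pickets, each 100 mm wide, 18 mm thick and 1288 mm tall, are fixed to the +y face of the rails with their bottoms at z = 113 mm, spaced across the span with a 173 mm gap after the −x post and between neighbouring pickets, with 174 mm left before the +x post.


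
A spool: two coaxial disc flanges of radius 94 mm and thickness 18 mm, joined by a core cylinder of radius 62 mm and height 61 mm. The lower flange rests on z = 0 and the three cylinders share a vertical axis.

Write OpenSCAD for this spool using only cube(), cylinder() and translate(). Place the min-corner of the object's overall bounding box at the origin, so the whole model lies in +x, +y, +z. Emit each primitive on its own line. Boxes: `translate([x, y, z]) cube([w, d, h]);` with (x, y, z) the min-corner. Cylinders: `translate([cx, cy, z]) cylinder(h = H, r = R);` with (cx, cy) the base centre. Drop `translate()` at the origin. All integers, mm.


translate([94, 94, 0]) cylinder(h = 18, r = 94);
translate([94, 94, 18]) cylinder(h = 61, r = 62);
translate([94, 94, 79]) cylinder(h = 18, r = 94);


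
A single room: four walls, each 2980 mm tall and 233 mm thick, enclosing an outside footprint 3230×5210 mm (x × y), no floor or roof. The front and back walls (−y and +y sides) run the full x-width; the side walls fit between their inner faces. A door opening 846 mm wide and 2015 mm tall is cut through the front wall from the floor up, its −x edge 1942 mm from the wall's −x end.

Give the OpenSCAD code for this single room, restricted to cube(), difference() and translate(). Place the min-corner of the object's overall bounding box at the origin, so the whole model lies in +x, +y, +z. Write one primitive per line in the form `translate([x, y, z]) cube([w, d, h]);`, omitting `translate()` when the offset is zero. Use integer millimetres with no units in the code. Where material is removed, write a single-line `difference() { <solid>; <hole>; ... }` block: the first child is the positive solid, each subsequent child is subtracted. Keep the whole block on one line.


difference() { cube([3230, 233, 2980]); translate([1942, 0, 0]) cube([846, 233, 2015]); }
translate([0, 4977, 0]) cube([3230, 233, 2980]);
translate([0, 233, 0]) cube([233, 4744, 2980]);
translate([2997, 233, 0]) cube([233, 4744, 2980]);


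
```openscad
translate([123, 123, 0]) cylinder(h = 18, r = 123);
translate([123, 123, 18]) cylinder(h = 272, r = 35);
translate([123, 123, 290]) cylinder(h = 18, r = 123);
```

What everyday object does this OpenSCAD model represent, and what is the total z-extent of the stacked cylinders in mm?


A spool. The overall height is 308 mm.

Three coaxial cylinders, large–small–large — a spool. Two 18 mm flanges and a 272 mm core give 18 + 272 + 18 = 308 mm.


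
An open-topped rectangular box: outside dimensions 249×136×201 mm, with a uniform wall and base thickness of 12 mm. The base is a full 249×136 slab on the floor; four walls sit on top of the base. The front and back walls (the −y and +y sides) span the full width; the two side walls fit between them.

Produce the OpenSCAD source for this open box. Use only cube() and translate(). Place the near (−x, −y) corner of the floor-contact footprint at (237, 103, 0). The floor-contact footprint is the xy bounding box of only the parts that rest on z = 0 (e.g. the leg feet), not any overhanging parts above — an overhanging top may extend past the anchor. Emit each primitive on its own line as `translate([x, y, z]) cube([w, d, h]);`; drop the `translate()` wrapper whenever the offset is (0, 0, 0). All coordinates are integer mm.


translate([237, 103, 0]) cube([249, 136, 12]);
translate([237, 103, 12]) cube([249, 12, 189]);
translate([237, 227, 12]) cube([249, 12, 189]);
translate([237, 115, 12]) cube([12, 112, 189]);
translate([474, 115, 12]) cube([12, 112, 189]);


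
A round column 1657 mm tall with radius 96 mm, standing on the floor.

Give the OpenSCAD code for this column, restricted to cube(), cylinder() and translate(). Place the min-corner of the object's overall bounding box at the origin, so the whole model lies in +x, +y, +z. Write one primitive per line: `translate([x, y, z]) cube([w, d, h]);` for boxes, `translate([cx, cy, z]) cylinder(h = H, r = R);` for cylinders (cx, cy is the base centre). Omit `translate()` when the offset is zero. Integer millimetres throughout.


translate([96, 96, 0]) cylinder(h = 1657, r = 96);


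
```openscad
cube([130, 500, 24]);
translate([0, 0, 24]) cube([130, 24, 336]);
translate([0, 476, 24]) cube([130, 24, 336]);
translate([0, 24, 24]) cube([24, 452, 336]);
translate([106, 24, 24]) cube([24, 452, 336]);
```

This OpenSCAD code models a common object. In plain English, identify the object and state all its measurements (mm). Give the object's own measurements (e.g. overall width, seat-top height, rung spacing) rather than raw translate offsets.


An open-topped rectangular box: outside dimensions 130×500×360 mm, with a uniform wall and base thickness of 24 mm. The base is a full 130×500 slab on the floor; four walls sit on top of the base. The front and back walls (the −y and +y sides) span the full width; the two side walls fit between them.


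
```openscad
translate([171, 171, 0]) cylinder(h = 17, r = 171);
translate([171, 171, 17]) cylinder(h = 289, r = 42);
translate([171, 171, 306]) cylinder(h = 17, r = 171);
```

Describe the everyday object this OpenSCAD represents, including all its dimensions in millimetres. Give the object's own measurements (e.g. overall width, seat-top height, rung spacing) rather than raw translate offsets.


A spool: two coaxial disc flanges of radius 171 mm and thickness 17 mm, joined by a core cylinder of radius 42 mm and height 289 mm. The lower flange rests on z = 0 and the three cylinders share a vertical axis.


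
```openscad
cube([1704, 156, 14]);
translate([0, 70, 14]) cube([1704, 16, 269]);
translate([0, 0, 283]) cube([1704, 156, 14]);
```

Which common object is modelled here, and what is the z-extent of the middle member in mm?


An I-beam. The web height is 269 mm.

Two wide flanges with a thin centred web — an I-beam. Overall 297 mm minus two 14 mm flanges gives a web of 297 − 2·14 = 269 mm.


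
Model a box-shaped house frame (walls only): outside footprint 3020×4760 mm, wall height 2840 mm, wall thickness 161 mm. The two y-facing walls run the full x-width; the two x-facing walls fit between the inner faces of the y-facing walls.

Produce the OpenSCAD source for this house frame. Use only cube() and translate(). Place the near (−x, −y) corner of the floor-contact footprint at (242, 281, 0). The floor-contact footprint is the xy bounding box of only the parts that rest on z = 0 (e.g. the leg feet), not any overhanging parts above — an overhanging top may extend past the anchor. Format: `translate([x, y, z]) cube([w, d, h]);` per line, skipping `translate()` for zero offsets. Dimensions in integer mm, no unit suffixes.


translate([242, 281, 0]) cube([3020, 161, 2840]);
translate([242, 4880, 0]) cube([3020, 161, 2840]);
translate([242, 442, 0]) cube([161, 4438, 2840]);
translate([3101, 442, 0]) cube([161, 4438, 2840]);


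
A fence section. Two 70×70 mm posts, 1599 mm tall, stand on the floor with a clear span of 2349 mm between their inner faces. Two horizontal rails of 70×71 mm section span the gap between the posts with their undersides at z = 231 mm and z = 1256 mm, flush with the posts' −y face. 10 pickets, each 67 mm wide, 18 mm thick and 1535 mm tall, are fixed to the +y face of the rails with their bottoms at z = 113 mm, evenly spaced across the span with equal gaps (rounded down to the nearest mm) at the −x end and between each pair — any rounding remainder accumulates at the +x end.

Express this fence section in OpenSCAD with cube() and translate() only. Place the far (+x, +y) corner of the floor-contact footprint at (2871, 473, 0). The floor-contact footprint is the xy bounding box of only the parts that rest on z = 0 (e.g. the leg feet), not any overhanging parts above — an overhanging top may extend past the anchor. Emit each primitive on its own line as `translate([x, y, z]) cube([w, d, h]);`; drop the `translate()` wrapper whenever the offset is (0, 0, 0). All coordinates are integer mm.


translate([382, 403, 0]) cube([70, 70, 1599]);
translate([2801, 403, 0]) cube([70, 70, 1599]);
translate([452, 403, 231]) cube([2349, 70, 71]);
translate([452, 403, 1256]) cube([2349, 70, 71]);
translate([604, 473, 113]) cube([67, 18, 1535]);
translate([823, 473, 113]) cube([67, 18, 1535]);
translate([1042, 473, 113]) cube([67, 18, 1535]);
translate([1261, 473, 113]) cube([67, 18, 1535]);
translate([1480, 473, 113]) cube([67, 18, 1535]);
translate([1699, 473, 113]) cube([67, 18, 1535]);
translate([1918, 473, 113]) cube([67, 18, 1535]);
translate([2137, 473, 113]) cube([67, 18, 1535]);
translate([2356, 473, 113]) cube([67, 18, 1535]);
translate([2575, 473, 113]) cube([67, 18, 1535]);


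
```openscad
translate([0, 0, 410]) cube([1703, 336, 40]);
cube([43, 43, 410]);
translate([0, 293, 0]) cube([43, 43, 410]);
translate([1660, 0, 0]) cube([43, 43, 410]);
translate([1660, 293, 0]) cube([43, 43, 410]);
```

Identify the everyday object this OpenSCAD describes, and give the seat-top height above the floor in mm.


A bench. The seat-top height is 450 mm.

A long slab on four corner posts — a bench. The slab sits at z = 410 with thickness 40, so the top is 410 + 40 = 450 mm.


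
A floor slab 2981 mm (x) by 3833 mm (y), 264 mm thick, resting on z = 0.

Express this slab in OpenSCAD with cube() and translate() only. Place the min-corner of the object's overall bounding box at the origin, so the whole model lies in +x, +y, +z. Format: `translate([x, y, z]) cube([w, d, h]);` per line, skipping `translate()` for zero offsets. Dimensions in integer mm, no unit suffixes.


cube([2981, 3833, 264]);


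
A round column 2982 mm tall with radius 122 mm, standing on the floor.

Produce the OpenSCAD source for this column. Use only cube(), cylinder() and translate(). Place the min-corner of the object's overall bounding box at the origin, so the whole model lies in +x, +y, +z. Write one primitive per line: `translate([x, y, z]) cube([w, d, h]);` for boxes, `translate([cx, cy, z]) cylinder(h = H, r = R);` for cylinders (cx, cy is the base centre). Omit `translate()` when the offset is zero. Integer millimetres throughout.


translate([122, 122, 0]) cylinder(h = 2982, r = 122);


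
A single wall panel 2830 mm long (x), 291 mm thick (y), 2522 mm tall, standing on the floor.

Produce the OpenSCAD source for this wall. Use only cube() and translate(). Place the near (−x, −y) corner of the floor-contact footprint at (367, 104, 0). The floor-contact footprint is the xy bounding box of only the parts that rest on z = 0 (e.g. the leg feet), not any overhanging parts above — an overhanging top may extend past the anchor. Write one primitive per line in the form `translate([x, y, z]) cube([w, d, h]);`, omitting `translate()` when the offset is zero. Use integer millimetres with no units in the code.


translate([367, 104, 0]) cube([2830, 291, 2522]);


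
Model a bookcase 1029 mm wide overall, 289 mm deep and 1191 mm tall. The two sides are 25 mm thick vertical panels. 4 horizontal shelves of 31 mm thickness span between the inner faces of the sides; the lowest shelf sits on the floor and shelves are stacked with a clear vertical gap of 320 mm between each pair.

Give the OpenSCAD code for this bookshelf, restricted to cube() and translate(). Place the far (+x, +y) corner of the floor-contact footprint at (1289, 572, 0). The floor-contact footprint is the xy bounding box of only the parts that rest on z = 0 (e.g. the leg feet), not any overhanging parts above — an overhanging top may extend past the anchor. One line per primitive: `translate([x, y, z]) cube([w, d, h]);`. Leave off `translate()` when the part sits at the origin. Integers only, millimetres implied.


translate([260, 283, 0]) cube([25, 289, 1191]);
translate([1264, 283, 0]) cube([25, 289, 1191]);
translate([285, 283, 0]) cube([979, 289, 31]);
translate([285, 283, 351]) cube([979, 289, 31]);
translate([285, 283, 702]) cube([979, 289, 31]);
translate([285, 283, 1053]) cube([979, 289, 31]);


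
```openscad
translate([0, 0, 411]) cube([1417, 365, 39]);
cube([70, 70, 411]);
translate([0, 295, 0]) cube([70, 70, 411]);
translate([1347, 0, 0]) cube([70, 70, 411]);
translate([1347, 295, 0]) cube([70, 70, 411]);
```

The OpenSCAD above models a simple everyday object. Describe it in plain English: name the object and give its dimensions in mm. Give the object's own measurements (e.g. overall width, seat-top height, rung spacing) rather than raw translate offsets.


A long wooden bench with a 1417 mm (x) × 365 mm (y) seat, 39 mm thick, its top surface 450 mm above the floor. Four 70 mm square legs at the seat corners, flush with the edges, run from z = 0 to the seat underside.


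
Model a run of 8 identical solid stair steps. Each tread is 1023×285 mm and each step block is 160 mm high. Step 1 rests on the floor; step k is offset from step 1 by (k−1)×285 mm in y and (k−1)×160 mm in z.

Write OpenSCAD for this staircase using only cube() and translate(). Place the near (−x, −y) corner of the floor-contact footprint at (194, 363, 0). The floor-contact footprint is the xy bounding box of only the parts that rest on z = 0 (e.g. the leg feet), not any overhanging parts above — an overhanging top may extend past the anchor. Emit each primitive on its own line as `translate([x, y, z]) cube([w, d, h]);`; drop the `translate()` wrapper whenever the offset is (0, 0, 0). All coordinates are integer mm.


translate([194, 363, 0]) cube([1023, 285, 160]);
translate([194, 648, 160]) cube([1023, 285, 160]);
translate([194, 933, 320]) cube([1023, 285, 160]);
translate([194, 1218, 480]) cube([1023, 285, 160]);
translate([194, 1503, 640]) cube([1023, 285, 160]);
translate([194, 1788, 800]) cube([1023, 285, 160]);
translate([194, 2073, 960]) cube([1023, 285, 160]);
translate([194, 2358, 1120]) cube([1023, 285, 160]);


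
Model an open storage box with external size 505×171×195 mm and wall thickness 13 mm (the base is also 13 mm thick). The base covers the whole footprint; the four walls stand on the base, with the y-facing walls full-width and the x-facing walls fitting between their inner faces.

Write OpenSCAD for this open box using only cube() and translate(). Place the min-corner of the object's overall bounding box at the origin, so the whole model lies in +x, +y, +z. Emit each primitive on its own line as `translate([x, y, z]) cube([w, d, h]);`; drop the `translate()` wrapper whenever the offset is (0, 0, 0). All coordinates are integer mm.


cube([505, 171, 13]);
translate([0, 0, 13]) cube([505, 13, 182]);
translate([0, 158, 13]) cube([505, 13, 182]);
translate([0, 13, 13]) cube([13, 145, 182]);
translate([492, 13, 13]) cube([13, 145, 182]);


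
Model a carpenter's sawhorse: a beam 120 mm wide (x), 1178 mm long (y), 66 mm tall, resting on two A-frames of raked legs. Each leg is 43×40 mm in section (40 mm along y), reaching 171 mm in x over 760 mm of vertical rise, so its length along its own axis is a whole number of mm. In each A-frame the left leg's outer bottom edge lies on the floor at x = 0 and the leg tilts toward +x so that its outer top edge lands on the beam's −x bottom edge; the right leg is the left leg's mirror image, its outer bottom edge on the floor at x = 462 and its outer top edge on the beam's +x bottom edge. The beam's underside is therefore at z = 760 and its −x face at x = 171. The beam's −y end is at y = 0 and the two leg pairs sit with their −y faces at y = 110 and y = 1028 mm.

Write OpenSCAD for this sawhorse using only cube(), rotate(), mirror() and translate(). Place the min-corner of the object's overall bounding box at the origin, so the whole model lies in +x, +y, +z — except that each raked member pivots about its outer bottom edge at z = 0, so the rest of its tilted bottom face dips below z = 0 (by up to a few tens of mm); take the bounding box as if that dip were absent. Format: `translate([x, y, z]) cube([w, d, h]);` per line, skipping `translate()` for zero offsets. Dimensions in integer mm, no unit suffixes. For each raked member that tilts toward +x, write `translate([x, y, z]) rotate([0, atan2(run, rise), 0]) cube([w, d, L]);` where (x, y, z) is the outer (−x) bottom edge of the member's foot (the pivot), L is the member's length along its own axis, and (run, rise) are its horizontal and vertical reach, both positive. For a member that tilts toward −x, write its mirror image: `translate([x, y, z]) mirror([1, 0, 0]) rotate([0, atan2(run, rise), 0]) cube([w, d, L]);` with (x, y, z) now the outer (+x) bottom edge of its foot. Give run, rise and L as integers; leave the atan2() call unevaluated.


translate([171, 0, 760]) cube([120, 1178, 66]);
translate([0, 110, 0]) rotate([0, atan2(171, 760), 0]) cube([43, 40, 779]);
translate([462, 110, 0]) mirror([1, 0, 0]) rotate([0, atan2(171, 760), 0]) cube([43, 40, 779]);
translate([0, 1028, 0]) rotate([0, atan2(171, 760), 0]) cube([43, 40, 779]);
translate([462, 1028, 0]) mirror([1, 0, 0]) rotate([0, atan2(171, 760), 0]) cube([43, 40, 779]);


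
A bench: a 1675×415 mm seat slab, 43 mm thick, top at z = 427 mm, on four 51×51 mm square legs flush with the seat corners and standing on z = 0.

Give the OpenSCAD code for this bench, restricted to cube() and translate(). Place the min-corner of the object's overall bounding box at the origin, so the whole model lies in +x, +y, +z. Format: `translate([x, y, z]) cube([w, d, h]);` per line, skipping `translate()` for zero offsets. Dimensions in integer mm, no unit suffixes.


translate([0, 0, 384]) cube([1675, 415, 43]);
cube([51, 51, 384]);
translate([0, 364, 0]) cube([51, 51, 384]);
translate([1624, 0, 0]) cube([51, 51, 384]);
translate([1624, 364, 0]) cube([51, 51, 384]);


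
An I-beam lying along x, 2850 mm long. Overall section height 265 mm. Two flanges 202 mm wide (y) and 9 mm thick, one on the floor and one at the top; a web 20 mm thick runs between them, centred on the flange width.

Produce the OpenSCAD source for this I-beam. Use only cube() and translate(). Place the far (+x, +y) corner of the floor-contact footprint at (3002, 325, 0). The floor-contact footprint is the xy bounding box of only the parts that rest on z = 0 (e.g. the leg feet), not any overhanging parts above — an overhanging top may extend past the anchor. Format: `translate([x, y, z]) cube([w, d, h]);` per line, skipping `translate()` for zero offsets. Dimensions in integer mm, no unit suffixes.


translate([152, 123, 0]) cube([2850, 202, 9]);
translate([152, 214, 9]) cube([2850, 20, 247]);
translate([152, 123, 256]) cube([2850, 202, 9]);


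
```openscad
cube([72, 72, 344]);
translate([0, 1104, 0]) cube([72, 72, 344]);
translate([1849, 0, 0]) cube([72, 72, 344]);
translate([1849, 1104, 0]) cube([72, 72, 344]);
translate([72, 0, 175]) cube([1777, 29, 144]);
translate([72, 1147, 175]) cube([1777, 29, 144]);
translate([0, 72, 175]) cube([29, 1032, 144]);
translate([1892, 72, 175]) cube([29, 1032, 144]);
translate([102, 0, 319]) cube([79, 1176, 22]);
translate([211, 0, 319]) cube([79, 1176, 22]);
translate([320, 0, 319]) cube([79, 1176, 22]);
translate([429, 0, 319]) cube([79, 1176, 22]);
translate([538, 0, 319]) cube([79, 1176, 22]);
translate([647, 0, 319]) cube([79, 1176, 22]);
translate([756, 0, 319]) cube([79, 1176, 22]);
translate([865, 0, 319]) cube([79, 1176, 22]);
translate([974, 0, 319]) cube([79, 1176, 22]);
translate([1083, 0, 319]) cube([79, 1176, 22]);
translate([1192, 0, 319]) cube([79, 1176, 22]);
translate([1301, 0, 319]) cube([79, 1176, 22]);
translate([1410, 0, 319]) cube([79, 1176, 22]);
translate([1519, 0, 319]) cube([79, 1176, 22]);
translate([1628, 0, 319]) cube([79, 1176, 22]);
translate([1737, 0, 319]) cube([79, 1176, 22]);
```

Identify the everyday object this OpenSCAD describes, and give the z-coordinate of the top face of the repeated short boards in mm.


A bed frame. The slat-top height is 341 mm.

Four posts, four rails, and a row of slats — a bed frame. Slats sit on the rails at z = 175 + 144 = 319; with slat thickness 22, the top is 341 mm.


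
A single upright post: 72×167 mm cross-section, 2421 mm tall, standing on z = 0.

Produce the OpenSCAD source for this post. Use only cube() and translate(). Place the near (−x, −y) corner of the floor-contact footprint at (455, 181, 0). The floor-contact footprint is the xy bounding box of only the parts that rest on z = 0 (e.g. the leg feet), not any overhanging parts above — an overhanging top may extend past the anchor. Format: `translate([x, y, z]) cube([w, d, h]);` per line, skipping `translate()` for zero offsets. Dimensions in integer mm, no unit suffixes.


translate([455, 181, 0]) cube([72, 167, 2421]);


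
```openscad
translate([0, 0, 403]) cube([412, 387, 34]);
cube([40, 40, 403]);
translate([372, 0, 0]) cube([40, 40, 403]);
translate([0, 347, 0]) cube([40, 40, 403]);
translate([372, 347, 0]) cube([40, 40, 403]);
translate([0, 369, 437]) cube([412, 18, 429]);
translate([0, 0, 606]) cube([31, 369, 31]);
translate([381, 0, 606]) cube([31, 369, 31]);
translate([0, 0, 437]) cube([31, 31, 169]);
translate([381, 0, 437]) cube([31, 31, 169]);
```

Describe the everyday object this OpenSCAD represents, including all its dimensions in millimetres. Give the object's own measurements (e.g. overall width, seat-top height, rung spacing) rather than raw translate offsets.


A chair. The seat is a 412×387×34 mm slab with its top at z = 437 mm, on four 40×40 mm corner legs (flush with the seat edges, standing on z = 0). A flat backrest 18 mm thick, 429 mm tall, spans the full seat width and rises from the seat top along its +y edge, rear face flush with the rear of the seat. Two armrests of 31×31 mm section run along each side from the seat's front edge to the front of the backrest, top faces 200 mm above the seat top and outer faces flush with the seat's x-edges; a 31×31 mm post under the front of each armrest stands on the seat at the front corner.


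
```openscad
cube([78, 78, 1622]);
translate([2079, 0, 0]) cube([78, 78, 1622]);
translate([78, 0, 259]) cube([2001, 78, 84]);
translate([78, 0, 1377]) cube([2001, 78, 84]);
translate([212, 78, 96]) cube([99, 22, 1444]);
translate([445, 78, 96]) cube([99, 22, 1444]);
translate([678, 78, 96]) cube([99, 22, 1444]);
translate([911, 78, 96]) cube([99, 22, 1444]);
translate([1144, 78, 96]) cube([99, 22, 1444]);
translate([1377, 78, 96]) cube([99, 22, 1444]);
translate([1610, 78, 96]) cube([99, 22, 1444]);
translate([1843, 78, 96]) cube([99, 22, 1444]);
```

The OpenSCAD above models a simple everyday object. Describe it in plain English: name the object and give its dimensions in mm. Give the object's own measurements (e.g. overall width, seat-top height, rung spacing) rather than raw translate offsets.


A fence section. Two 78×78 mm posts, 1622 mm tall, stand on the floor with a clear span of 2001 mm between their inner faces. Two horizontal rails of 78×84 mm section span the gap between the posts with their undersides at z = 259 mm and z = 1377 mm, flush with the posts' −y face. 8 pickets, each 99 mm wide, 22 mm thick and 1444 mm tall, are fixed to the +y face of the rails with their bottoms at z = 96 mm, spaced across the span with a 134 mm gap after the −x post and between neighbouring pickets, with 137 mm left before the +x post.
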